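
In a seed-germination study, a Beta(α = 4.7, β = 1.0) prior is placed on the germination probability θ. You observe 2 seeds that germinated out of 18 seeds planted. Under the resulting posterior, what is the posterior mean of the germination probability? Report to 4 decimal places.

0.2827

The Beta prior is conjugate to a Binomial/Bernoulli likelihood; the update adds successes to α and failures to β.
Posterior: Beta(α+k, β+n−k) = Beta(4.7+2, 1.0+16) = Beta(6.7, 17.0).
Posterior mean = α/(α+β) = 6.7/23.7 = 0.2827.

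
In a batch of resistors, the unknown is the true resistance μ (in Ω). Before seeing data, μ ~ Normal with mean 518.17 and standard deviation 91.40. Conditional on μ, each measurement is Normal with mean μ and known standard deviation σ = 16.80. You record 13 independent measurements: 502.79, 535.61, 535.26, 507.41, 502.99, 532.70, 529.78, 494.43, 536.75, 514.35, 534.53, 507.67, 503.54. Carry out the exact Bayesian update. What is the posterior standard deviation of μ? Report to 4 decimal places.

For Normal data with known variance σ², a Normal(μ₀, σ₀²) prior on μ is conjugate. Posterior precision = 1/σ₀² + n/σ²; posterior mean is the precision-weighted average of μ₀ and x̄.
σ₀² = 91.40² = 8353.96, σ² = 16.80² = 282.24; σ² + n·σ₀² = 282.24 + 13·8353.96 = 108883.72.
Posterior precision = 1/σ₀² + n/σ² = 1/8353.96 + 13/282.24 = (σ² + n·σ₀²)/(σ₀²σ²) = 108883.72/(8353.96·282.24); posterior variance σₙ² = σ₀²σ²/(σ² + n·σ₀²) = 8353.96·282.24/108883.72 = 21.654492.
Posterior SD = √σₙ² = √(8353.96·282.24/108883.72) = 4.6534.

4.6534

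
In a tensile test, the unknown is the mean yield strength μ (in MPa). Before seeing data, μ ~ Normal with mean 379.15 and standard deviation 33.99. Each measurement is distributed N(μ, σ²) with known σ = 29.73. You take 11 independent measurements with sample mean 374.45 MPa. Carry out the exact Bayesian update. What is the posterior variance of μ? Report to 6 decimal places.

For Normal data with known variance σ², a Normal(μ₀, σ₀²) prior on μ is conjugate. Posterior precision = 1/σ₀² + n/σ²; posterior mean is the precision-weighted average of μ₀ and x̄.
σ₀² = 33.99² = 1155.3201, σ² = 29.73² = 883.8729; σ² + n·σ₀² = 883.8729 + 11·1155.3201 = 13592.394.
Posterior precision = 1/σ₀² + n/σ² = 1/1155.3201 + 11/883.8729 = (σ² + n·σ₀²)/(σ₀²σ²) = 13592.394/(1155.3201·883.8729); posterior variance σₙ² = σ₀²σ²/(σ² + n·σ₀²) = 1155.3201·883.8729/13592.394 = 75.127025.

75.127025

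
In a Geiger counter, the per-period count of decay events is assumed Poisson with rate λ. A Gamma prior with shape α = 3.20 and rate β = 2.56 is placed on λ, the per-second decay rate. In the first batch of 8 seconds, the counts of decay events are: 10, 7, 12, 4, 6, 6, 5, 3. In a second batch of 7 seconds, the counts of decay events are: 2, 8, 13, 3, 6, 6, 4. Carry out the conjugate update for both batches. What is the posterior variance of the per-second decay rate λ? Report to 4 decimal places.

With a Gamma(shape α, rate β) prior, the Poisson likelihood is conjugate: the posterior is Gamma(α + ΣXᵢ, β + n).
Batch 1: sum of counts S = 53 over n = 8 seconds.
After batch 1: Gamma(α+S, β+n) = Gamma(3.20+53, 2.56+8) = Gamma(56.20, 10.56).
Batch 2: sum of counts S = 42 over n = 7 seconds.
After batch 2: Gamma(α+S, β+n) = Gamma(56.20+42, 10.56+7) = Gamma(98.20, 17.56).
Var = α/β² = 98.20/17.56² = 0.3185.

0.3185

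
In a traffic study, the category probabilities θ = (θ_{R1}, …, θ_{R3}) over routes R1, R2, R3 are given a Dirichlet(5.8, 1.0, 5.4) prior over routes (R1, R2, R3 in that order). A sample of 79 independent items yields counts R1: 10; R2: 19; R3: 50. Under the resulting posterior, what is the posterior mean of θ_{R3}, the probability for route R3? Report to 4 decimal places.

The Dirichlet prior is conjugate to the Multinomial likelihood: each posterior αⱼ = prior αⱼ + observed count nⱼ.
Posterior concentration: (15.8, 20.0, 55.4), total = 91.2.
E[θ_{R3}|data] = α_{R3}/Σα = 55.4/91.2 = 0.6075.

0.6075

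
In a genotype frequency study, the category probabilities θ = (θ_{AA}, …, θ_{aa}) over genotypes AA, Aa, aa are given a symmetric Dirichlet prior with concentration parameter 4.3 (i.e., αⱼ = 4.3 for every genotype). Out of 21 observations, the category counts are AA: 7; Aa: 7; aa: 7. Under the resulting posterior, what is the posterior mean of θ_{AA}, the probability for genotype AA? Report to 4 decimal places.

0.3333

The Dirichlet prior is conjugate to the Multinomial likelihood: each posterior αⱼ = prior αⱼ + observed count nⱼ.
Posterior concentration: (11.3, 11.3, 11.3), total = 33.9.
E[θ_{AA}|data] = α_{AA}/Σα = 11.3/33.9 = 0.3333.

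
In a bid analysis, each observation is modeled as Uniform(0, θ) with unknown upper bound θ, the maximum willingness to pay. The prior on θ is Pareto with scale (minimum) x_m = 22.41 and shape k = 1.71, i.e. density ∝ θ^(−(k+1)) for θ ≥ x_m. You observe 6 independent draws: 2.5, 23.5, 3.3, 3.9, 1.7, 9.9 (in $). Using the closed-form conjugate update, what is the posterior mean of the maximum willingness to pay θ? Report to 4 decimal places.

A Pareto(scale x_m, shape k) prior on the upper bound θ of Uniform(0, θ) is conjugate: posterior is Pareto(max(x_m, max xᵢ), k + n).
Sample maximum = 23.5; prior scale x_m = 22.41 → posterior scale = max = 23.50.
Posterior shape = 1.71 + 6 = 7.71.
E[θ|data] = k·x_m/(k−1) = 7.71·23.50/6.71 = 27.0022.

27.0022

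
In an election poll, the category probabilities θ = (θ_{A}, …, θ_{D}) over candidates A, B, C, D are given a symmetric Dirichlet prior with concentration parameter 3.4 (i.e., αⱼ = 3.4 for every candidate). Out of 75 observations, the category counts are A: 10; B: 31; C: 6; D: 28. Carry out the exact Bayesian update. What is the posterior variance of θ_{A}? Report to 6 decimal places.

The Dirichlet prior is conjugate to the Multinomial likelihood: each posterior αⱼ = prior αⱼ + observed count nⱼ.
Posterior concentration: (13.4, 34.4, 9.4, 31.4), total = 88.6.
Var[θ_j] = α_j(Σα−α_j)/((Σα)²(Σα+1)) = 13.4·75.2/(88.6²·89.6) = 0.001433.

0.001433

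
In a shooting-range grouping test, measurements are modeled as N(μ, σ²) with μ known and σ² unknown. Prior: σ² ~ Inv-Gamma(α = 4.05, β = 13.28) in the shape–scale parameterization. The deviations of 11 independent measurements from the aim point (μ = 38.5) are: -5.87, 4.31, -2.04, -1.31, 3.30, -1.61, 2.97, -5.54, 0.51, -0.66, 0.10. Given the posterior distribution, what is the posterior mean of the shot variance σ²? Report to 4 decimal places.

8.1387

With known mean μ and an Inverse-Gamma(α, β) prior on σ², the Normal likelihood is conjugate: posterior is Inv-Gamma(α + n/2, β + Σ(xᵢ−μ)²/2).
Σ(xᵢ−μ)² = (-5.87)² + (4.31)² + (-2.04)² + (-1.31)² + (3.30)² + (-1.61)² + (2.97)² + (-5.54)² + (0.51)² + (-0.66)² + (0.10)² = 112.6110.
Posterior: Inv-Gamma(4.05 + 11/2, 13.28 + 112.6110/2) = Inv-Gamma(9.55, 69.58550).
E[σ²|data] = β/(α−1) = 69.58550/8.55 = 8.1387.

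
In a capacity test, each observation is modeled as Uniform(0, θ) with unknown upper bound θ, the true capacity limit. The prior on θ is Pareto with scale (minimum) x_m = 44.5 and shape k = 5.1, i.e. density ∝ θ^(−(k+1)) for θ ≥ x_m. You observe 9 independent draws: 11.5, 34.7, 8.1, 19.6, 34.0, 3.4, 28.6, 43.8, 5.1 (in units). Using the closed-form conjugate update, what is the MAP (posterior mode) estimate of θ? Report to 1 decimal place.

A Pareto(scale x_m, shape k) prior on the upper bound θ of Uniform(0, θ) is conjugate: posterior is Pareto(max(x_m, max xᵢ), k + n).
Sample maximum = 43.8; prior scale x_m = 44.5 → posterior scale = max = 44.5.
Posterior shape = 5.1 + 9 = 14.1.
The Pareto density is decreasing on [x_m, ∞), so the mode is x_m = 44.5.

44.5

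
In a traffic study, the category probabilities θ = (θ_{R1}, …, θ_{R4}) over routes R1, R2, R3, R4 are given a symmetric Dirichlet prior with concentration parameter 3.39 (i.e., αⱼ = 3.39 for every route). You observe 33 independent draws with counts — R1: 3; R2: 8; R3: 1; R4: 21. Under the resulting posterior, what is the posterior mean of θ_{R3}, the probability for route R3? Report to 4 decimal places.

The Dirichlet prior is conjugate to the Multinomial likelihood: each posterior αⱼ = prior αⱼ + observed count nⱼ.
Posterior concentration: (6.39, 11.39, 4.39, 24.39), total = 46.56.
E[θ_{R3}|data] = α_{R3}/Σα = 4.39/46.56 = 0.0943.

0.0943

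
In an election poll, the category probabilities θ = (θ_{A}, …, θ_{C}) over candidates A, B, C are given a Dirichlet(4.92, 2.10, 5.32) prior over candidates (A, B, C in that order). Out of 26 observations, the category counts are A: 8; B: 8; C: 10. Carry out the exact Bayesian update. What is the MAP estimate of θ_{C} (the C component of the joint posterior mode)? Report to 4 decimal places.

The Dirichlet prior is conjugate to the Multinomial likelihood: each posterior αⱼ = prior αⱼ + observed count nⱼ.
Posterior concentration: (12.92, 10.10, 15.32), total = 38.34.
Joint mode component: (α_{C}−1)/(Σα−K) = 14.32/35.34 = 0.4052.

0.4052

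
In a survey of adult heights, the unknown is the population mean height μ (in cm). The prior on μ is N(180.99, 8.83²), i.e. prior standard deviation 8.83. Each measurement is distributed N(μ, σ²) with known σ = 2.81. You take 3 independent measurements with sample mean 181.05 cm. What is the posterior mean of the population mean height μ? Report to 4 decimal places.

For Normal data with known variance σ², a Normal(μ₀, σ₀²) prior on μ is conjugate. Posterior precision = 1/σ₀² + n/σ²; posterior mean is the precision-weighted average of μ₀ and x̄.
n·x̄ = 3·181.05 = 543.15.
σ₀² = 8.83² = 77.9689, σ² = 2.81² = 7.8961; σ² + n·σ₀² = 7.8961 + 3·77.9689 = 241.8028.
Posterior mean = (μ₀/σ₀² + n·x̄/σ²)/(1/σ₀² + n/σ²) = (σ²·μ₀ + σ₀²·n·x̄)/(σ² + n·σ₀²) = (7.8961·180.99 + 77.9689·543.15)/241.8028 = 43777.923174/241.8028 = 181.0480.

181.0480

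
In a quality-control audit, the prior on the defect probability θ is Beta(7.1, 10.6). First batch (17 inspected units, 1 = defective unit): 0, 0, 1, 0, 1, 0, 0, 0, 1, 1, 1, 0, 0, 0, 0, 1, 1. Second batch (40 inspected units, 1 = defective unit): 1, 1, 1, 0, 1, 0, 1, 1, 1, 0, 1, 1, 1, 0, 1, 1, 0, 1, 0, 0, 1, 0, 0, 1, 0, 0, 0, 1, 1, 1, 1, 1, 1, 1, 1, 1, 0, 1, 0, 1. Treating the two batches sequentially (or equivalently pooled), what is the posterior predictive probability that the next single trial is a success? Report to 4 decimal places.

The Beta prior is conjugate to a Binomial/Bernoulli likelihood; the update adds successes to α and failures to β.
After batch 1: Beta(7.1+7, 10.6+10) = Beta(14.1, 20.6).
After batch 2: Beta(14.1+26, 20.6+14) = Beta(40.1, 34.6).
For a single future Bernoulli trial, P(success | data) = α/(α+β) = 0.5368.

0.5368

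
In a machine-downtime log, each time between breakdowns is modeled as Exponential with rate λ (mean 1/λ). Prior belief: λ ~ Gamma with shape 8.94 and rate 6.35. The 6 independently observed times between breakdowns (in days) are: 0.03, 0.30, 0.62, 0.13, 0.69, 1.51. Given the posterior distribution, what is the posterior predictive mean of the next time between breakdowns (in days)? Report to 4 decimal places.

0.6908

With a Gamma(shape α, rate β) prior on the exponential rate λ, the posterior after n observations with total T = Σxᵢ is Gamma(α+n, β+T).
Sum of observations T = 3.28 days; n = 6.
Posterior: Gamma(8.94+6, 6.35+3.28) = Gamma(14.94, 9.63).
The predictive distribution for the next observation is Lomax; its mean is β/(α−1) = 9.63/13.94 = 0.6908.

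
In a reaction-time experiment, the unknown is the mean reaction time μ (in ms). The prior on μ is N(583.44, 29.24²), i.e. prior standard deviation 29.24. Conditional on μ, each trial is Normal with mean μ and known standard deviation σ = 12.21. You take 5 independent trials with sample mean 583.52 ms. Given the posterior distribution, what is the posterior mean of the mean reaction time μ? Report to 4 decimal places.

For Normal data with known variance σ², a Normal(μ₀, σ₀²) prior on μ is conjugate. Posterior precision = 1/σ₀² + n/σ²; posterior mean is the precision-weighted average of μ₀ and x̄.
n·x̄ = 5·583.52 = 2917.6.
σ₀² = 29.24² = 854.9776, σ² = 12.21² = 149.0841; σ² + n·σ₀² = 149.0841 + 5·854.9776 = 4423.9721.
Posterior mean = (μ₀/σ₀² + n·x̄/σ²)/(1/σ₀² + n/σ²) = (σ²·μ₀ + σ₀²·n·x̄)/(σ² + n·σ₀²) = (149.0841·583.44 + 854.9776·2917.6)/4423.9721 = 2581464.273064/4423.9721 = 583.5173.

583.5173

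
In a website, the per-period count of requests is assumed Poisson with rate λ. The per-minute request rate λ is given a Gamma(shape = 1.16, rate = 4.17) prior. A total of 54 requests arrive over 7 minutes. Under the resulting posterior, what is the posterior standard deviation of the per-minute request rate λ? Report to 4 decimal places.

0.6649

With a Gamma(shape α, rate β) prior, the Poisson likelihood is conjugate: the posterior is Gamma(α + ΣXᵢ, β + n).
Posterior: Gamma(α+S, β+n) = Gamma(1.16+54, 4.17+7) = Gamma(55.16, 11.17).
SD = √α/β = √55.16/11.17 = 0.6649.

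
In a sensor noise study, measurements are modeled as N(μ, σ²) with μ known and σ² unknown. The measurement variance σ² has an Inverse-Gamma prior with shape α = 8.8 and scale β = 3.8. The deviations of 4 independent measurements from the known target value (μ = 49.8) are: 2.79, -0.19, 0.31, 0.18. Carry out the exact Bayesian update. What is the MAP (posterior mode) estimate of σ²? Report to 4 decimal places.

With known mean μ and an Inverse-Gamma(α, β) prior on σ², the Normal likelihood is conjugate: posterior is Inv-Gamma(α + n/2, β + Σ(xᵢ−μ)²/2).
Σ(xᵢ−μ)² = (2.79)² + (-0.19)² + (0.31)² + (0.18)² = 7.9487.
Posterior: Inv-Gamma(8.8 + 4/2, 3.8 + 7.9487/2) = Inv-Gamma(10.80, 7.77435).
Mode = β/(α+1) = 7.77435/11.80 = 0.6588.

0.6588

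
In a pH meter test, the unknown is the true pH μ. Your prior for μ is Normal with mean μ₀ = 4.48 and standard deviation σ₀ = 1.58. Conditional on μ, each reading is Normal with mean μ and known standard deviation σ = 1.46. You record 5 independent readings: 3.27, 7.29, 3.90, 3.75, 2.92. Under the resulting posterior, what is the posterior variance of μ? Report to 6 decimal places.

0.364135

For Normal data with known variance σ², a Normal(μ₀, σ₀²) prior on μ is conjugate. Posterior precision = 1/σ₀² + n/σ²; posterior mean is the precision-weighted average of μ₀ and x̄.
σ₀² = 1.58² = 2.4964, σ² = 1.46² = 2.1316; σ² + n·σ₀² = 2.1316 + 5·2.4964 = 14.6136.
Posterior precision = 1/σ₀² + n/σ² = 1/2.4964 + 5/2.1316 = (σ² + n·σ₀²)/(σ₀²σ²) = 14.6136/(2.4964·2.1316); posterior variance σₙ² = σ₀²σ²/(σ² + n·σ₀²) = 2.4964·2.1316/14.6136 = 0.364135.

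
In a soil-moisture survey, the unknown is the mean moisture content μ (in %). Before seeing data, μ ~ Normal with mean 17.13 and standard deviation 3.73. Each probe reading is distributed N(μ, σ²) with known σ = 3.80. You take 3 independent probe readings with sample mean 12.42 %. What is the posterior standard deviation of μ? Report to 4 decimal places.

For Normal data with known variance σ², a Normal(μ₀, σ₀²) prior on μ is conjugate. Posterior precision = 1/σ₀² + n/σ²; posterior mean is the precision-weighted average of μ₀ and x̄.
σ₀² = 3.73² = 13.9129, σ² = 3.80² = 14.44; σ² + n·σ₀² = 14.44 + 3·13.9129 = 56.1787.
Posterior precision = 1/σ₀² + n/σ² = 1/13.9129 + 3/14.44 = (σ² + n·σ₀²)/(σ₀²σ²) = 56.1787/(13.9129·14.44); posterior variance σₙ² = σ₀²σ²/(σ² + n·σ₀²) = 13.9129·14.44/56.1787 = 3.576129.
Posterior SD = √σₙ² = √(13.9129·14.44/56.1787) = 1.8911.

1.8911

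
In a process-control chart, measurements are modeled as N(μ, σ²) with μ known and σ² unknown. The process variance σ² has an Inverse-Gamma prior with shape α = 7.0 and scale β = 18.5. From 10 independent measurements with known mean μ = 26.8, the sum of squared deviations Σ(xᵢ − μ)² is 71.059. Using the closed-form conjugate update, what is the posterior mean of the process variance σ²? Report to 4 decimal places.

4.9118

With known mean μ and an Inverse-Gamma(α, β) prior on σ², the Normal likelihood is conjugate: posterior is Inv-Gamma(α + n/2, β + Σ(xᵢ−μ)²/2).
Posterior: Inv-Gamma(7.0 + 10/2, 18.5 + 71.059/2) = Inv-Gamma(12.00, 54.0295).
E[σ²|data] = β/(α−1) = 54.0295/11.00 = 4.9118.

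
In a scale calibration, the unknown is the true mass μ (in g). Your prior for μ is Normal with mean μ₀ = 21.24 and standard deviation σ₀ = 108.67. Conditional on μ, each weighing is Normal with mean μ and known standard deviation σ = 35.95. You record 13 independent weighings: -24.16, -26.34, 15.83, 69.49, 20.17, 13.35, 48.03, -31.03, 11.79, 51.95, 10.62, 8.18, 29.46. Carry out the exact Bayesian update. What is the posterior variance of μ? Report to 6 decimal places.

98.585633

For Normal data with known variance σ², a Normal(μ₀, σ₀²) prior on μ is conjugate. Posterior precision = 1/σ₀² + n/σ²; posterior mean is the precision-weighted average of μ₀ and x̄.
σ₀² = 108.67² = 11809.1689, σ² = 35.95² = 1292.4025; σ² + n·σ₀² = 1292.4025 + 13·11809.1689 = 154811.5982.
Posterior precision = 1/σ₀² + n/σ² = 1/11809.1689 + 13/1292.4025 = (σ² + n·σ₀²)/(σ₀²σ²) = 154811.5982/(11809.1689·1292.4025); posterior variance σₙ² = σ₀²σ²/(σ² + n·σ₀²) = 11809.1689·1292.4025/154811.5982 = 98.585633.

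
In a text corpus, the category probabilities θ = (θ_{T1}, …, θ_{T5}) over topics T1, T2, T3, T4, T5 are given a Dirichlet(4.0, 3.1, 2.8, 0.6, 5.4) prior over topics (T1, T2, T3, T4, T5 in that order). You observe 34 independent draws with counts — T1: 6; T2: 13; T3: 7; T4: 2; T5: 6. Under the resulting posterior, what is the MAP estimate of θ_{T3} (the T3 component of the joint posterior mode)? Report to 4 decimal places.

The Dirichlet prior is conjugate to the Multinomial likelihood: each posterior αⱼ = prior αⱼ + observed count nⱼ.
Posterior concentration: (10.0, 16.1, 9.8, 2.6, 11.4), total = 49.9.
Joint mode component: (α_{T3}−1)/(Σα−K) = 8.8/44.9 = 0.1960.

0.1960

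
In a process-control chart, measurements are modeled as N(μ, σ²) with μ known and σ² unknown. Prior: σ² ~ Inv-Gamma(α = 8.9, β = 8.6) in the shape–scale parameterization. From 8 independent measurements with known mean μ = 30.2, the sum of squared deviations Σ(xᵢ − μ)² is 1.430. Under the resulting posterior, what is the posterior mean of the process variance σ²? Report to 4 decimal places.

0.7828

With known mean μ and an Inverse-Gamma(α, β) prior on σ², the Normal likelihood is conjugate: posterior is Inv-Gamma(α + n/2, β + Σ(xᵢ−μ)²/2).
Posterior: Inv-Gamma(8.9 + 8/2, 8.6 + 1.430/2) = Inv-Gamma(12.90, 9.3150).
E[σ²|data] = β/(α−1) = 9.3150/11.90 = 0.7828.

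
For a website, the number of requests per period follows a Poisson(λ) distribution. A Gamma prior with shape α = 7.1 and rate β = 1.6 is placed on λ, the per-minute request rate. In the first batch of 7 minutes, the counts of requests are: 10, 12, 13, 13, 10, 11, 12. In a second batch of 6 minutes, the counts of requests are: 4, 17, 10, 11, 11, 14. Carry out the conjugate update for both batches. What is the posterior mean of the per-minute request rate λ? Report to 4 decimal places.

With a Gamma(shape α, rate β) prior, the Poisson likelihood is conjugate: the posterior is Gamma(α + ΣXᵢ, β + n).
Batch 1: sum of counts S = 81 over n = 7 minutes.
After batch 1: Gamma(α+S, β+n) = Gamma(7.1+81, 1.6+7) = Gamma(88.1, 8.6).
Batch 2: sum of counts S = 67 over n = 6 minutes.
After batch 2: Gamma(α+S, β+n) = Gamma(88.1+67, 8.6+6) = Gamma(155.1, 14.6).
Posterior mean = α/β = 155.1/14.6 = 10.6233.

10.6233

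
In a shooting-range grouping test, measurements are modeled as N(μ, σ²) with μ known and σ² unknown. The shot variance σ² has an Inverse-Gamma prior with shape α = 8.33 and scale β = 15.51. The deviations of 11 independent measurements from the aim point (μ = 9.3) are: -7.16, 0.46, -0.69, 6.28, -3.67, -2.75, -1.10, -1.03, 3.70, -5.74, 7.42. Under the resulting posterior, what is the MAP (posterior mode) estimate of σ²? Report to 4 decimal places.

With known mean μ and an Inverse-Gamma(α, β) prior on σ², the Normal likelihood is conjugate: posterior is Inv-Gamma(α + n/2, β + Σ(xᵢ−μ)²/2).
Σ(xᵢ−μ)² = (-7.16)² + (0.46)² + (-0.69)² + (6.28)² + (-3.67)² + (-2.75)² + (-1.10)² + (-1.03)² + (3.70)² + (-5.74)² + (7.42)² = 216.3880.
Posterior: Inv-Gamma(8.33 + 11/2, 15.51 + 216.3880/2) = Inv-Gamma(13.83, 123.70400).
Mode = β/(α+1) = 123.70400/14.83 = 8.3415.

8.3415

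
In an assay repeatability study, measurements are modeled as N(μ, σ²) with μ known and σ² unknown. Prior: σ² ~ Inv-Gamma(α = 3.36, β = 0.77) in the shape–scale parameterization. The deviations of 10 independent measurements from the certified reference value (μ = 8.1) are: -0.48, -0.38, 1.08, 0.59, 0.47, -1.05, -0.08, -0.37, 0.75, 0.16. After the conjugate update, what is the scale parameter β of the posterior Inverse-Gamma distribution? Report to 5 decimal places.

With known mean μ and an Inverse-Gamma(α, β) prior on σ², the Normal likelihood is conjugate: posterior is Inv-Gamma(α + n/2, β + Σ(xᵢ−μ)²/2).
Σ(xᵢ−μ)² = (-0.48)² + (-0.38)² + (1.08)² + (0.59)² + (0.47)² + (-1.05)² + (-0.08)² + (-0.37)² + (0.75)² + (0.16)² = 3.9441.
Posterior: Inv-Gamma(3.36 + 10/2, 0.77 + 3.9441/2) = Inv-Gamma(8.36, 2.74205).
Posterior β = 2.74205.

2.74205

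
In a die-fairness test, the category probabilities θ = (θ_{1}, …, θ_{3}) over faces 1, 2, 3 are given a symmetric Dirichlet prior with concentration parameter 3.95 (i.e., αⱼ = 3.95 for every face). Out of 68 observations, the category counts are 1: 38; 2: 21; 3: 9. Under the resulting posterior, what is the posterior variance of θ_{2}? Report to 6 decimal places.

0.002657

The Dirichlet prior is conjugate to the Multinomial likelihood: each posterior αⱼ = prior αⱼ + observed count nⱼ.
Posterior concentration: (41.95, 24.95, 12.95), total = 79.85.
Var[θ_j] = α_j(Σα−α_j)/((Σα)²(Σα+1)) = 24.95·54.90/(79.85²·80.85) = 0.002657.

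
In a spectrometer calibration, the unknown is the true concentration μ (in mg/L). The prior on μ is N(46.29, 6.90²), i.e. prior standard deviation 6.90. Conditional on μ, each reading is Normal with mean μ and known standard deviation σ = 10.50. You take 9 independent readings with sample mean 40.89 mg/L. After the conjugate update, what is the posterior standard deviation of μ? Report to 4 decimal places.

3.1214

For Normal data with known variance σ², a Normal(μ₀, σ₀²) prior on μ is conjugate. Posterior precision = 1/σ₀² + n/σ²; posterior mean is the precision-weighted average of μ₀ and x̄.
σ₀² = 6.90² = 47.61, σ² = 10.50² = 110.25; σ² + n·σ₀² = 110.25 + 9·47.61 = 538.74.
Posterior precision = 1/σ₀² + n/σ² = 1/47.61 + 9/110.25 = (σ² + n·σ₀²)/(σ₀²σ²) = 538.74/(47.61·110.25); posterior variance σₙ² = σ₀²σ²/(σ² + n·σ₀²) = 47.61·110.25/538.74 = 9.743109.
Posterior SD = √σₙ² = √(47.61·110.25/538.74) = 3.1214.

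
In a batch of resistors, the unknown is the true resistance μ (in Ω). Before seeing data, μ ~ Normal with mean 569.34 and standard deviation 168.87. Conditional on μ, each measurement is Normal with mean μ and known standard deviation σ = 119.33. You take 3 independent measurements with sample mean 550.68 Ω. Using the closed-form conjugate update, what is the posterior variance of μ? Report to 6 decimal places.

4069.241241

For Normal data with known variance σ², a Normal(μ₀, σ₀²) prior on μ is conjugate. Posterior precision = 1/σ₀² + n/σ²; posterior mean is the precision-weighted average of μ₀ and x̄.
σ₀² = 168.87² = 28517.0769, σ² = 119.33² = 14239.6489; σ² + n·σ₀² = 14239.6489 + 3·28517.0769 = 99790.8796.
Posterior precision = 1/σ₀² + n/σ² = 1/28517.0769 + 3/14239.6489 = (σ² + n·σ₀²)/(σ₀²σ²) = 99790.8796/(28517.0769·14239.6489); posterior variance σₙ² = σ₀²σ²/(σ² + n·σ₀²) = 28517.0769·14239.6489/99790.8796 = 4069.241241.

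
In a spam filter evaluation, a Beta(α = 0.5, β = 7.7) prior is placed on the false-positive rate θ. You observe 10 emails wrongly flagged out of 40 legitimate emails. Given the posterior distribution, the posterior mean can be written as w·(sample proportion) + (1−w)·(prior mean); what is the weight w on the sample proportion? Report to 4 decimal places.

The Beta prior is conjugate to a Binomial/Bernoulli likelihood; the update adds successes to α and failures to β.
Posterior mean = (α₀+k)/(α₀+β₀+n) = [n/(α₀+β₀+n)]·(k/n) + [(α₀+β₀)/(α₀+β₀+n)]·α₀/(α₀+β₀), so only n and the prior enter the weight.
The weight on the data is w = n/(α₀+β₀+n) = 40/(0.5+7.7+40) = 40/48.2 = 0.8299.

0.8299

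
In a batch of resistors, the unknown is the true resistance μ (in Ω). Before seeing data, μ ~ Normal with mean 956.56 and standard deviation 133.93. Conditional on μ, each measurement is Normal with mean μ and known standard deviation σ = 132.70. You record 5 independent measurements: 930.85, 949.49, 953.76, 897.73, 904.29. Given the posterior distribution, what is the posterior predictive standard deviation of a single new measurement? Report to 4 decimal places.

For Normal data with known variance σ², a Normal(μ₀, σ₀²) prior on μ is conjugate. Posterior precision = 1/σ₀² + n/σ²; posterior mean is the precision-weighted average of μ₀ and x̄.
σ₀² = 133.93² = 17937.2449, σ² = 132.70² = 17609.29; σ² + n·σ₀² = 17609.29 + 5·17937.2449 = 107295.5145.
Posterior precision = 1/σ₀² + n/σ² = 1/17937.2449 + 5/17609.29 = (σ² + n·σ₀²)/(σ₀²σ²) = 107295.5145/(17937.2449·17609.29); posterior variance σₙ² = σ₀²σ²/(σ² + n·σ₀²) = 17937.2449·17609.29/107295.5145 = 2943.852301.
Predictive variance for one new observation = σₙ² + σ² = 17937.2449·17609.29/107295.5145 + 17609.29 = σ²·(σ₀² + 107295.5145)/107295.5145 = 17609.29·125232.7594/107295.5145 = 20553.142301; SD = √(17609.29·125232.7594/107295.5145) = 143.3637.

143.3637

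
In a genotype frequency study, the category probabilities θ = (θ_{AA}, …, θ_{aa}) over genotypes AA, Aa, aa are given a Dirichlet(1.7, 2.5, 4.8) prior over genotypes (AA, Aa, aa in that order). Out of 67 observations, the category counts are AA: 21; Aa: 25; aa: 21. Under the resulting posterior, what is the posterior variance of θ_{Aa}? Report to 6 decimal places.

The Dirichlet prior is conjugate to the Multinomial likelihood: each posterior αⱼ = prior αⱼ + observed count nⱼ.
Posterior concentration: (22.7, 27.5, 25.8), total = 76.0.
Var[θ_j] = α_j(Σα−α_j)/((Σα)²(Σα+1)) = 27.5·48.5/(76.0²·77.0) = 0.002999.

0.002999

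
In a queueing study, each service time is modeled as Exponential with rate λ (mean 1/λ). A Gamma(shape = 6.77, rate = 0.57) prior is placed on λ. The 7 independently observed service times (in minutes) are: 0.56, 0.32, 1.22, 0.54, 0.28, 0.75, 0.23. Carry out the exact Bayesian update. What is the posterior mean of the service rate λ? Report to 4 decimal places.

3.0805

With a Gamma(shape α, rate β) prior on the exponential rate λ, the posterior after n observations with total T = Σxᵢ is Gamma(α+n, β+T).
Sum of observations T = 3.90 minutes; n = 7.
Posterior: Gamma(6.77+7, 0.57+3.90) = Gamma(13.77, 4.47).
Posterior mean of λ = α/β = 13.77/4.47 = 3.0805.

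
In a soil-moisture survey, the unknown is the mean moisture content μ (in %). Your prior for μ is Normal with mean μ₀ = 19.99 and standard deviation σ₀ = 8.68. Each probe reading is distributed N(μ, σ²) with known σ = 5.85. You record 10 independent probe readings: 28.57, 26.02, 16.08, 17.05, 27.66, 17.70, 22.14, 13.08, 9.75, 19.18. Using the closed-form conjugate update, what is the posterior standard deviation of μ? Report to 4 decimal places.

1.8093

For Normal data with known variance σ², a Normal(μ₀, σ₀²) prior on μ is conjugate. Posterior precision = 1/σ₀² + n/σ²; posterior mean is the precision-weighted average of μ₀ and x̄.
σ₀² = 8.68² = 75.3424, σ² = 5.85² = 34.2225; σ² + n·σ₀² = 34.2225 + 10·75.3424 = 787.6465.
Posterior precision = 1/σ₀² + n/σ² = 1/75.3424 + 10/34.2225 = (σ² + n·σ₀²)/(σ₀²σ²) = 787.6465/(75.3424·34.2225); posterior variance σₙ² = σ₀²σ²/(σ² + n·σ₀²) = 75.3424·34.2225/787.6465 = 3.273556.
Posterior SD = √σₙ² = √(75.3424·34.2225/787.6465) = 1.8093.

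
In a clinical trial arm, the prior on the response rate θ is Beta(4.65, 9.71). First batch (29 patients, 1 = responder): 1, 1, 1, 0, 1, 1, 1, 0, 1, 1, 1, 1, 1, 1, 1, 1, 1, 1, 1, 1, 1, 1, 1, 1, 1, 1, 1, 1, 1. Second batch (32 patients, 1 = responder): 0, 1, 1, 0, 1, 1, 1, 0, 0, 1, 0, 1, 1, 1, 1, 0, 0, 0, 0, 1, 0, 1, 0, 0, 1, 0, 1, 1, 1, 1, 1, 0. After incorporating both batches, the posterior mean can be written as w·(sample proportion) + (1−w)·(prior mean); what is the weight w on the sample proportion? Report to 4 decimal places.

The Beta prior is conjugate to a Binomial/Bernoulli likelihood; the update adds successes to α and failures to β.
Total number of patients: n = 29 + 32 = 61.
Posterior mean = (α₀+k)/(α₀+β₀+n) = [n/(α₀+β₀+n)]·(k/n) + [(α₀+β₀)/(α₀+β₀+n)]·α₀/(α₀+β₀), so only n and the prior enter the weight.
The weight on the data is w = n/(α₀+β₀+n) = 61/(4.65+9.71+61) = 61/75.36 = 0.8094.

0.8094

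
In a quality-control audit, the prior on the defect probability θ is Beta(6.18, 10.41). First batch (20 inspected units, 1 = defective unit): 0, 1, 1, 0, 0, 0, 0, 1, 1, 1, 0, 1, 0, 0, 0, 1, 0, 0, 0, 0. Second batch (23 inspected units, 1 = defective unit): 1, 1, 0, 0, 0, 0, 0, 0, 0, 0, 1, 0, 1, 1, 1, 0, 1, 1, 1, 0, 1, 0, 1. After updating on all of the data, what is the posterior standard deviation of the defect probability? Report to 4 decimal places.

The Beta prior is conjugate to a Binomial/Bernoulli likelihood; the update adds successes to α and failures to β.
After batch 1: Beta(6.18+7, 10.41+13) = Beta(13.18, 23.41).
After batch 2: Beta(13.18+11, 23.41+12) = Beta(24.18, 35.41).
Var = αβ/((α+β)²(α+β+1)) = 24.18·35.41/(59.59²·60.59) = 0.00397955; SD = √0.00397955 = 0.0631.

0.0631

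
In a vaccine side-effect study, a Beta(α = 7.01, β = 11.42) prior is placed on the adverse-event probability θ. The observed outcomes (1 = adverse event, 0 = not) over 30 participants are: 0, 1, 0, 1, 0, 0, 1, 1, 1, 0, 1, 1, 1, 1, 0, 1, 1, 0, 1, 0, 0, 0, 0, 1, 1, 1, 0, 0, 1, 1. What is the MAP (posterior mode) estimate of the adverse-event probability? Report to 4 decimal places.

0.4956

The Beta prior is conjugate to a Binomial/Bernoulli likelihood; the update adds successes to α and failures to β.
Posterior: Beta(α+k, β+n−k) = Beta(7.01+17, 11.42+13) = Beta(24.01, 24.42).
Mode of Beta(a,b) for a,b>1 is (a−1)/(a+b−2) = 23.01/46.43 = 0.4956.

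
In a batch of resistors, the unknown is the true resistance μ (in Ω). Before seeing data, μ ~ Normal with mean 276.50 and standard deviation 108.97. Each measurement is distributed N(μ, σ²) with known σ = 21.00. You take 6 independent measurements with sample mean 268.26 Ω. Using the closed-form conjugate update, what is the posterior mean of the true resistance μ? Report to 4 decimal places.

For Normal data with known variance σ², a Normal(μ₀, σ₀²) prior on μ is conjugate. Posterior precision = 1/σ₀² + n/σ²; posterior mean is the precision-weighted average of μ₀ and x̄.
n·x̄ = 6·268.26 = 1609.56.
σ₀² = 108.97² = 11874.4609, σ² = 21.00² = 441; σ² + n·σ₀² = 441 + 6·11874.4609 = 71687.7654.
Posterior mean = (μ₀/σ₀² + n·x̄/σ²)/(1/σ₀² + n/σ²) = (σ²·μ₀ + σ₀²·n·x̄)/(σ² + n·σ₀²) = (441·276.50 + 11874.4609·1609.56)/71687.7654 = 19234593.786204/71687.7654 = 268.3107.

268.3107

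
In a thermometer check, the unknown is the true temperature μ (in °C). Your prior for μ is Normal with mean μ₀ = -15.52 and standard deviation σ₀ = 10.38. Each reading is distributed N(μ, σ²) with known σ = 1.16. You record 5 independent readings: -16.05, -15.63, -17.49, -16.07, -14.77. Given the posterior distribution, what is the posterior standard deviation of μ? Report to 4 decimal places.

0.5181

For Normal data with known variance σ², a Normal(μ₀, σ₀²) prior on μ is conjugate. Posterior precision = 1/σ₀² + n/σ²; posterior mean is the precision-weighted average of μ₀ and x̄.
σ₀² = 10.38² = 107.7444, σ² = 1.16² = 1.3456; σ² + n·σ₀² = 1.3456 + 5·107.7444 = 540.0676.
Posterior precision = 1/σ₀² + n/σ² = 1/107.7444 + 5/1.3456 = (σ² + n·σ₀²)/(σ₀²σ²) = 540.0676/(107.7444·1.3456); posterior variance σₙ² = σ₀²σ²/(σ² + n·σ₀²) = 107.7444·1.3456/540.0676 = 0.268449.
Posterior SD = √σₙ² = √(107.7444·1.3456/540.0676) = 0.5181.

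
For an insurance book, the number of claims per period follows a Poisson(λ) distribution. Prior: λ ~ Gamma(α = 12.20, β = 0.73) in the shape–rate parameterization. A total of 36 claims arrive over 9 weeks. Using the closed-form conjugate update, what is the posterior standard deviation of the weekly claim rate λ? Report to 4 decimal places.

With a Gamma(shape α, rate β) prior, the Poisson likelihood is conjugate: the posterior is Gamma(α + ΣXᵢ, β + n).
Posterior: Gamma(α+S, β+n) = Gamma(12.20+36, 0.73+9) = Gamma(48.20, 9.73).
SD = √α/β = √48.20/9.73 = 0.7135.

0.7135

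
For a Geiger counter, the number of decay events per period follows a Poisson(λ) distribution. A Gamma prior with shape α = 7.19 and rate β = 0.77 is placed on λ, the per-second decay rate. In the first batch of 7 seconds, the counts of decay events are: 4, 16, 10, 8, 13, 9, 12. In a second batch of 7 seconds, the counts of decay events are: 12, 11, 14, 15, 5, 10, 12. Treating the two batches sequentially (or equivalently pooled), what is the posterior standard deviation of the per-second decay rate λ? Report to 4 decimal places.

0.8515

With a Gamma(shape α, rate β) prior, the Poisson likelihood is conjugate: the posterior is Gamma(α + ΣXᵢ, β + n).
Batch 1: sum of counts S = 72 over n = 7 seconds.
After batch 1: Gamma(α+S, β+n) = Gamma(7.19+72, 0.77+7) = Gamma(79.19, 7.77).
Batch 2: sum of counts S = 79 over n = 7 seconds.
After batch 2: Gamma(α+S, β+n) = Gamma(79.19+79, 7.77+7) = Gamma(158.19, 14.77).
SD = √α/β = √158.19/14.77 = 0.8515.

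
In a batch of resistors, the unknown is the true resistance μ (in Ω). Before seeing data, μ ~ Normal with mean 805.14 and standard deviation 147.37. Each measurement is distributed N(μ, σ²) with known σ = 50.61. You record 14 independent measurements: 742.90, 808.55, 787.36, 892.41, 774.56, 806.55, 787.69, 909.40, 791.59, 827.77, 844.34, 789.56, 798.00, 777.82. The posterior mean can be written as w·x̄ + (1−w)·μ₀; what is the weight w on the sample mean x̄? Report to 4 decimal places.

For Normal data with known variance σ², a Normal(μ₀, σ₀²) prior on μ is conjugate. Posterior precision = 1/σ₀² + n/σ²; posterior mean is the precision-weighted average of μ₀ and x̄.
σ₀² = 147.37² = 21717.9169, σ² = 50.61² = 2561.3721. Prior precision 1/σ₀² = 1/21717.9169; data precision n/σ² = 14/2561.3721.
w = (n/σ²)/(1/σ₀² + n/σ²) = n·σ₀²/(σ² + n·σ₀²) = 14·21717.9169/(2561.3721 + 14·21717.9169) = 304050.8366/306612.2087 = 0.9916.

0.9916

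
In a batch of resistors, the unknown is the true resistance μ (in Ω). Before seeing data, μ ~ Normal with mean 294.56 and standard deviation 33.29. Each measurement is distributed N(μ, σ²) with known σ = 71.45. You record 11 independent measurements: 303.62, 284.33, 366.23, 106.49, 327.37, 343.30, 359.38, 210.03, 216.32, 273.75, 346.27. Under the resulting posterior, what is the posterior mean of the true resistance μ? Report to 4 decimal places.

287.9557

For Normal data with known variance σ², a Normal(μ₀, σ₀²) prior on μ is conjugate. Posterior precision = 1/σ₀² + n/σ²; posterior mean is the precision-weighted average of μ₀ and x̄.
Σxᵢ = 303.62 + 284.33 + 366.23 + 106.49 + 327.37 + 343.30 + 359.38 + 210.03 + 216.32 + 273.75 + 346.27 = 3137.09, so n·x̄ = 3137.09.
σ₀² = 33.29² = 1108.2241, σ² = 71.45² = 5105.1025; σ² + n·σ₀² = 5105.1025 + 11·1108.2241 = 17295.5676.
Posterior mean = (μ₀/σ₀² + n·x̄/σ²)/(1/σ₀² + n/σ²) = (σ²·μ₀ + σ₀²·n·x̄)/(σ² + n·σ₀²) = (5105.1025·294.56 + 1108.2241·3137.09)/17295.5676 = 4980357.734269/17295.5676 = 287.9557.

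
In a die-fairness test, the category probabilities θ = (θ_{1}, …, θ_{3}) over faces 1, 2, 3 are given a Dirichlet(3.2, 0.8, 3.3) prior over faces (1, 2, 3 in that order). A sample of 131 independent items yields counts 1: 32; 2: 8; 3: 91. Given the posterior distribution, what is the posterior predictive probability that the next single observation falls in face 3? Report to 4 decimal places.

The Dirichlet prior is conjugate to the Multinomial likelihood: each posterior αⱼ = prior αⱼ + observed count nⱼ.
Posterior concentration: (35.2, 8.8, 94.3), total = 138.3.
P(next = 3 | data) = α_{3}/Σα = 0.6819.

0.6819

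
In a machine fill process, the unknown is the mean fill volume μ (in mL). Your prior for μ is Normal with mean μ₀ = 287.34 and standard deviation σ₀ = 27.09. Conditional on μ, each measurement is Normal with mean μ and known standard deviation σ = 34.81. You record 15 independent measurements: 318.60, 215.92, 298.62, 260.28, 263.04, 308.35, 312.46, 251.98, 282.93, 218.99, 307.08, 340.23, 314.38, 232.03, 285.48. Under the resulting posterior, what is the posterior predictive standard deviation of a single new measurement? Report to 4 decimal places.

35.8400

For Normal data with known variance σ², a Normal(μ₀, σ₀²) prior on μ is conjugate. Posterior precision = 1/σ₀² + n/σ²; posterior mean is the precision-weighted average of μ₀ and x̄.
σ₀² = 27.09² = 733.8681, σ² = 34.81² = 1211.7361; σ² + n·σ₀² = 1211.7361 + 15·733.8681 = 12219.7576.
Posterior precision = 1/σ₀² + n/σ² = 1/733.8681 + 15/1211.7361 = (σ² + n·σ₀²)/(σ₀²σ²) = 12219.7576/(733.8681·1211.7361); posterior variance σₙ² = σ₀²σ²/(σ² + n·σ₀²) = 733.8681·1211.7361/12219.7576 = 72.771858.
Predictive variance for one new observation = σₙ² + σ² = 733.8681·1211.7361/12219.7576 + 1211.7361 = σ²·(σ₀² + 12219.7576)/12219.7576 = 1211.7361·12953.6257/12219.7576 = 1284.507958; SD = √(1211.7361·12953.6257/12219.7576) = 35.8400.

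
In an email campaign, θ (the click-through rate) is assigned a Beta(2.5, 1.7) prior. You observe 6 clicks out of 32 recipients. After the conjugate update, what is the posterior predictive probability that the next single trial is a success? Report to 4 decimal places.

0.2348

The Beta prior is conjugate to a Binomial/Bernoulli likelihood; the update adds successes to α and failures to β.
Posterior: Beta(α+k, β+n−k) = Beta(2.5+6, 1.7+26) = Beta(8.5, 27.7).
For a single future Bernoulli trial, P(success | data) = α/(α+β) = 0.2348.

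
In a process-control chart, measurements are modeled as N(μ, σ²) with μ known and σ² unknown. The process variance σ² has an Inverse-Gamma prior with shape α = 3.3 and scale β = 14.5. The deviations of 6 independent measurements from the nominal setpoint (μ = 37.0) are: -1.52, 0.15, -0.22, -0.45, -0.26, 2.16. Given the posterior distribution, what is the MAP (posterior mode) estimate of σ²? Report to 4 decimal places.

2.4875

With known mean μ and an Inverse-Gamma(α, β) prior on σ², the Normal likelihood is conjugate: posterior is Inv-Gamma(α + n/2, β + Σ(xᵢ−μ)²/2).
Σ(xᵢ−μ)² = (-1.52)² + (0.15)² + (-0.22)² + (-0.45)² + (-0.26)² + (2.16)² = 7.3170.
Posterior: Inv-Gamma(3.3 + 6/2, 14.5 + 7.3170/2) = Inv-Gamma(6.30, 18.15850).
Mode = β/(α+1) = 18.15850/7.30 = 2.4875.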